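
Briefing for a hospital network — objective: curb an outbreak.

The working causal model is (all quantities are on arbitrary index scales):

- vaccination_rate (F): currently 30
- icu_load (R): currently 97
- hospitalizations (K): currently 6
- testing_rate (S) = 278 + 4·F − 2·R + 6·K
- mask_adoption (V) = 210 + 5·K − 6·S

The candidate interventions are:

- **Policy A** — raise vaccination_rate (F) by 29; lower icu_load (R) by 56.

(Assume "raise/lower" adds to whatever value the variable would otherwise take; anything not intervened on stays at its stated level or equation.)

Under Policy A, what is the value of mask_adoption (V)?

Policy A (F + 29, R − 56):
  F = 30 + 29 = 59
  R = 97 − 56 = 41
  K = 6
  S = 278 + 4·59 − 2·41 + 6·6 = 468
  V = 210 + 5·6 − 6·468 = -2568

-2568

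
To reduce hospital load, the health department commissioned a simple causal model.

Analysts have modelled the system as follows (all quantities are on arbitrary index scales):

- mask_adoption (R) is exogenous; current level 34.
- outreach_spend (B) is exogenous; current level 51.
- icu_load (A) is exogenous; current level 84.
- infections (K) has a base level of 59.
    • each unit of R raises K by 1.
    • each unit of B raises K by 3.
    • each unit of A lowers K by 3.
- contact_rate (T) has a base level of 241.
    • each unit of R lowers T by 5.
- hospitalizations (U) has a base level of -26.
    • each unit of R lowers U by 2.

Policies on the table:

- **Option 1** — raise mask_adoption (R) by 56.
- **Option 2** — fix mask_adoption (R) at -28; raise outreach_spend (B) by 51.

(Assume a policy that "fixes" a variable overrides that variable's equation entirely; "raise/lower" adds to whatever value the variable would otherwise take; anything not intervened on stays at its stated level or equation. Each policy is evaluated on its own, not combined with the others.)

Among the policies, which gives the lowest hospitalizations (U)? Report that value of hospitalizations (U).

-206

Option 1 (R + 56):
  R = 34 + 56 = 90
  U = -26 − 2·90 = -206
Option 2 (R := -28, B + 51):
  R = -28
  U = -26 − 2·(-28) = 30
Comparing — Option 1: U=-206, Option 2: U=30. Lowest is -206 (Option 1).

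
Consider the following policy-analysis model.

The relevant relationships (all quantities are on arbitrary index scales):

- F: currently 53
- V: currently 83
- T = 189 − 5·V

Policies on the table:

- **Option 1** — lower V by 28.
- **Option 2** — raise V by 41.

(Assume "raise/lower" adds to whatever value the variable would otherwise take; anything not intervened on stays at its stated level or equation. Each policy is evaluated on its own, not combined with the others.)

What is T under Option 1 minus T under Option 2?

345

Option 1 (V − 28):
  V = 83 − 28 = 55
  T = 189 − 5·55 = -86
Option 2 (V + 41):
  V = 83 + 41 = 124
  T = 189 − 5·124 = -431
T: -86 − (-431) = 345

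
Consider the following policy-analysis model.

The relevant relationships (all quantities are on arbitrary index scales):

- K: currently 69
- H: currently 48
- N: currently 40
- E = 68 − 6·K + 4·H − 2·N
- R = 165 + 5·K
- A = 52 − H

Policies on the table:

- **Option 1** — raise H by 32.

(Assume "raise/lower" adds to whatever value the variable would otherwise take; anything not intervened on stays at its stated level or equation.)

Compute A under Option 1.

-28

Option 1 (H + 32):
  H = 48 + 32 = 80
  A = 52 − 80 = -28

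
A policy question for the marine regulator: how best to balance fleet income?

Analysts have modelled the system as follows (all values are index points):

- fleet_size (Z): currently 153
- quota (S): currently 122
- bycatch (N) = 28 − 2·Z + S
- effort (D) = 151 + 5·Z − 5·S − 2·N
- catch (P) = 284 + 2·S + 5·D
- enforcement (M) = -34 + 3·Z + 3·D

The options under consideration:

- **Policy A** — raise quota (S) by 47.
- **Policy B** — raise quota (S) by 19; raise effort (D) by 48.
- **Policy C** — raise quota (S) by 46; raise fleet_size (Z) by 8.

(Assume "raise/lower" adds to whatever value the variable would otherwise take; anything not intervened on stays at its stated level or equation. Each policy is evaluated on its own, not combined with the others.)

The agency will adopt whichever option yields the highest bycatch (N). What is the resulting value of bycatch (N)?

-109

Policy A (S + 47):
  Z = 153
  S = 122 + 47 = 169
  N = 28 − 2·153 + 169 = -109
Policy B (S + 19, D + 48):
  Z = 153
  S = 122 + 19 = 141
  N = 28 − 2·153 + 141 = -137
Policy C (S + 46, Z + 8):
  Z = 153 + 8 = 161
  S = 122 + 46 = 168
  N = 28 − 2·161 + 168 = -126
Comparing — Policy A: N=-109, Policy B: N=-137, Policy C: N=-126. Highest is -109 (Policy A).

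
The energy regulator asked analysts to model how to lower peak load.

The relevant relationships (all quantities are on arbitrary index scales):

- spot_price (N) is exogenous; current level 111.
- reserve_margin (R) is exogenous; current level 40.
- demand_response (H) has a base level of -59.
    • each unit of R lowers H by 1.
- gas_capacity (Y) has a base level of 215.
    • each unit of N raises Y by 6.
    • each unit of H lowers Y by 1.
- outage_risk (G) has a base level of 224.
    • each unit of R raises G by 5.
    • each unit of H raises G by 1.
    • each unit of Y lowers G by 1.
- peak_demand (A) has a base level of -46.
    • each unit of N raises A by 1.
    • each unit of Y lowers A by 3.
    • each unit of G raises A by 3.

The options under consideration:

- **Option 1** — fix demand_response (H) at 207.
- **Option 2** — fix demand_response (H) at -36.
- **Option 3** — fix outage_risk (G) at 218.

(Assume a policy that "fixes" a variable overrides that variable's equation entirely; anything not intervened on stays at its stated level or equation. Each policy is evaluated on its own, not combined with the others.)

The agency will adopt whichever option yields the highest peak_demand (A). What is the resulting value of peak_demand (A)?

Option 1 (H := 207):
  N = 111
  R = 40
  H = 207
  Y = 215 + 6·111 − 207 = 674
  G = 224 + 5·40 + 207 − 674 = -43
  A = -46 + 111 − 3·674 + 3·(-43) = -2086
Option 2 (H := -36):
  N = 111
  R = 40
  H = -36
  Y = 215 + 6·111 − (-36) = 917
  G = 224 + 5·40 + (-36) − 917 = -529
  A = -46 + 111 − 3·917 + 3·(-529) = -4273
Option 3 (G := 218):
  N = 111
  R = 40
  H = -59 − 40 = -99
  Y = 215 + 6·111 − (-99) = 980
  G = 218
  A = -46 + 111 − 3·980 + 3·218 = -2221
Comparing — Option 1: A=-2086, Option 2: A=-4273, Option 3: A=-2221. Highest is -2086 (Option 1).

-2086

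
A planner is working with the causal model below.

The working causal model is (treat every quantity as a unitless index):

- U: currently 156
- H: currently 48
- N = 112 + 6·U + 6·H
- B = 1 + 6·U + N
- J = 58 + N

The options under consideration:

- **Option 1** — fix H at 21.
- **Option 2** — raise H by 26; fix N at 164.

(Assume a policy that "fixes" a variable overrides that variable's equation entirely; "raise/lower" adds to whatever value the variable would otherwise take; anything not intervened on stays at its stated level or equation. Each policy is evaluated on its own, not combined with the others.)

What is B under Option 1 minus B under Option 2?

Option 1 (H := 21):
  U = 156
  H = 21
  N = 112 + 6·156 + 6·21 = 1174
  B = 1 + 6·156 + 1174 = 2111
Option 2 (H + 26, N := 164):
  U = 156
  H = 48 + 26 = 74
  N = 164
  B = 1 + 6·156 + 164 = 1101
B: 2111 − 1101 = 1010

1010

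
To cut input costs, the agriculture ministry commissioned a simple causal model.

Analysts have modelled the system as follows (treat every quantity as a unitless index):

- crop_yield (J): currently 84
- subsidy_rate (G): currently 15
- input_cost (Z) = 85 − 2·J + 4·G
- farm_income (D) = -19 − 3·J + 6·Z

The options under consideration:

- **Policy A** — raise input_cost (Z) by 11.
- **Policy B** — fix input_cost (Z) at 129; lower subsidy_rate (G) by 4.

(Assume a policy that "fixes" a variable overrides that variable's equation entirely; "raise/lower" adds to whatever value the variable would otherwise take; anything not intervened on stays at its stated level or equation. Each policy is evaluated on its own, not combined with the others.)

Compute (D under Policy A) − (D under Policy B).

-846

Policy A (Z + 11):
  J = 84
  G = 15
  Z = 85 − 2·84 + 4·15 (+11 from intervention) = -12
  D = -19 − 3·84 + 6·(-12) = -343
Policy B (Z := 129, G − 4):
  J = 84
  G = 15 − 4 = 11
  Z = 129
  D = -19 − 3·84 + 6·129 = 503
D: -343 − 503 = -846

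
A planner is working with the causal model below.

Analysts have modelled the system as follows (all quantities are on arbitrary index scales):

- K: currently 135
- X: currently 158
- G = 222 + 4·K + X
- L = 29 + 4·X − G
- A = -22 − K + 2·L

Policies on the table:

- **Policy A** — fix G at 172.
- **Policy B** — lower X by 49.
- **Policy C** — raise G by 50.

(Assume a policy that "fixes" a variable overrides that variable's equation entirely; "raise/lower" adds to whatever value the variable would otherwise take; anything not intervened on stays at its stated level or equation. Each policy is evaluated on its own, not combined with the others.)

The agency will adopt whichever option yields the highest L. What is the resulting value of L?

Policy A (G := 172):
  K = 135
  X = 158
  G = 172
  L = 29 + 4·158 − 172 = 489
Policy B (X − 49):
  K = 135
  X = 158 − 49 = 109
  G = 222 + 4·135 + 109 = 871
  L = 29 + 4·109 − 871 = -406
Policy C (G + 50):
  K = 135
  X = 158
  G = 222 + 4·135 + 158 (+50 from intervention) = 970
  L = 29 + 4·158 − 970 = -309
Comparing — Policy A: L=489, Policy B: L=-406, Policy C: L=-309. Highest is 489 (Policy A).

489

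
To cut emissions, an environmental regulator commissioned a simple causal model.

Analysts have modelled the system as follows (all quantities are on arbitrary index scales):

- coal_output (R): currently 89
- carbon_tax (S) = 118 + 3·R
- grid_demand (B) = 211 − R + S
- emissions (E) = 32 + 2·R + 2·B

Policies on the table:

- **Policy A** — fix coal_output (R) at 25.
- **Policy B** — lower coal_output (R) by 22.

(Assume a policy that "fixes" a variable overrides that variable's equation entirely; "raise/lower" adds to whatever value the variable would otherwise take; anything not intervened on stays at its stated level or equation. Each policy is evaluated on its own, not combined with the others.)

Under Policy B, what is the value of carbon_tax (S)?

Policy B (R − 22):
  R = 89 − 22 = 67
  S = 118 + 3·67 = 319

319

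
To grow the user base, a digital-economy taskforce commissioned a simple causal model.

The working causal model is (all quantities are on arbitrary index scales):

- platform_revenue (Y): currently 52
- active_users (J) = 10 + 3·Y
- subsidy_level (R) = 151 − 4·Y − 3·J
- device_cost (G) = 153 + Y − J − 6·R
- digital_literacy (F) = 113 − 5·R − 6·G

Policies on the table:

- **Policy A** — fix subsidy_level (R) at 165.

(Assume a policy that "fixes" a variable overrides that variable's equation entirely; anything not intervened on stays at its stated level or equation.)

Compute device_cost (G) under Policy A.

-951

Policy A (R := 165):
  Y = 52
  J = 10 + 3·52 = 166
  R = 165
  G = 153 + 52 − 166 − 6·165 = -951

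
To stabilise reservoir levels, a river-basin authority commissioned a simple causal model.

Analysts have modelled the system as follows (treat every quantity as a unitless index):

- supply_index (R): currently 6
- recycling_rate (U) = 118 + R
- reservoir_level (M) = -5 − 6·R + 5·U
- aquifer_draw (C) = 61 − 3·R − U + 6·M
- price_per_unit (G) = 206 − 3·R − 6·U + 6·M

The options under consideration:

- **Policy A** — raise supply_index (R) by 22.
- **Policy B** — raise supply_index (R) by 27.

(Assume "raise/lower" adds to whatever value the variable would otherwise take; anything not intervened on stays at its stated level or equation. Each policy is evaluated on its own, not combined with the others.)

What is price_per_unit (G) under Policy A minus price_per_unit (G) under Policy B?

Policy A (R + 22):
  R = 6 + 22 = 28
  U = 118 + 28 = 146
  M = -5 − 6·28 + 5·146 = 557
  G = 206 − 3·28 − 6·146 + 6·557 = 2588
Policy B (R + 27):
  R = 6 + 27 = 33
  U = 118 + 33 = 151
  M = -5 − 6·33 + 5·151 = 552
  G = 206 − 3·33 − 6·151 + 6·552 = 2513
G: 2588 − 2513 = 75

75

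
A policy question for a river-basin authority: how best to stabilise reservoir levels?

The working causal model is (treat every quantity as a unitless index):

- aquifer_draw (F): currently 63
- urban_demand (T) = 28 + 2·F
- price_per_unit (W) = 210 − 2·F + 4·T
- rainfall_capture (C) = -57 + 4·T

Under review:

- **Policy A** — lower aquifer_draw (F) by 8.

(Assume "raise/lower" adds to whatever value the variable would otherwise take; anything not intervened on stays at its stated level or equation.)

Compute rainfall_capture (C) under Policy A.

495

Policy A (F − 8):
  F = 63 − 8 = 55
  T = 28 + 2·55 = 138
  C = -57 + 4·138 = 495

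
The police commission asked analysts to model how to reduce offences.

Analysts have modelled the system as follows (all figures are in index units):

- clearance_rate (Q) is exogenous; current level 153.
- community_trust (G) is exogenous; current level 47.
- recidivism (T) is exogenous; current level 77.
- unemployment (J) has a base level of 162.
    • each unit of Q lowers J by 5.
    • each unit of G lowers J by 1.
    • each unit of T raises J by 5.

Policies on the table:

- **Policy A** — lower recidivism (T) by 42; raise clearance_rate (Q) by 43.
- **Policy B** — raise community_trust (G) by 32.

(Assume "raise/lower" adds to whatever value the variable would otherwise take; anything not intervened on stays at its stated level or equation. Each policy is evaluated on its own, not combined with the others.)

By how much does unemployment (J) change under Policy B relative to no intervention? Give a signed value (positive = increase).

Baseline:
  Q = 153
  G = 47
  T = 77
  J = 162 − 5·153 − 47 + 5·77 = -265
Policy B (G + 32):
  Q = 153
  G = 47 + 32 = 79
  T = 77
  J = 162 − 5·153 − 79 + 5·77 = -297
Change in J: -297 − (-265) = -32

-32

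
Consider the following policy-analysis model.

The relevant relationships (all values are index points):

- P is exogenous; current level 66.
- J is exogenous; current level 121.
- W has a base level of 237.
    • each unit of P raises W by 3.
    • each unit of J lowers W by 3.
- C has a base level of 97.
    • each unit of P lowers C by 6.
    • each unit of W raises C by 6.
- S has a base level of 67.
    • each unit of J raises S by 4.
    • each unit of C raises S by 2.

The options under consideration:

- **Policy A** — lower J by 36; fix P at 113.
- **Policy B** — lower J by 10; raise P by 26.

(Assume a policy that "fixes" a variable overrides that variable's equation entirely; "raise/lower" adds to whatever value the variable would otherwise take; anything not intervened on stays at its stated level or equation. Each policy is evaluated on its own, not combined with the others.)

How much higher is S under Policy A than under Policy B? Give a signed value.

1336

Policy A (J − 36, P := 113):
  P = 113
  J = 121 − 36 = 85
  W = 237 + 3·113 − 3·85 = 321
  C = 97 − 6·113 + 6·321 = 1345
  S = 67 + 4·85 + 2·1345 = 3097
Policy B (J − 10, P + 26):
  P = 66 + 26 = 92
  J = 121 − 10 = 111
  W = 237 + 3·92 − 3·111 = 180
  C = 97 − 6·92 + 6·180 = 625
  S = 67 + 4·111 + 2·625 = 1761
S: 3097 − 1761 = 1336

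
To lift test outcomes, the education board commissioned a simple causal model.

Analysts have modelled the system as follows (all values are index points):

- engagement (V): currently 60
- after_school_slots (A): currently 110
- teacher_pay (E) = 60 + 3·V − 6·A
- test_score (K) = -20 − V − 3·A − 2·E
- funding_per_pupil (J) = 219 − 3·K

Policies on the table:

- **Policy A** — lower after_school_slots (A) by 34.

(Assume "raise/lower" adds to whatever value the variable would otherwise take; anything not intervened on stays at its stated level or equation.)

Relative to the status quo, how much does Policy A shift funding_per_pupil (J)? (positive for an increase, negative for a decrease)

918

Baseline:
  V = 60
  A = 110
  E = 60 + 3·60 − 6·110 = -420
  K = -20 − 60 − 3·110 − 2·(-420) = 430
  J = 219 − 3·430 = -1071
Policy A (A − 34):
  V = 60
  A = 110 − 34 = 76
  E = 60 + 3·60 − 6·76 = -216
  K = -20 − 60 − 3·76 − 2·(-216) = 124
  J = 219 − 3·124 = -153
Change in J: -153 − (-1071) = 918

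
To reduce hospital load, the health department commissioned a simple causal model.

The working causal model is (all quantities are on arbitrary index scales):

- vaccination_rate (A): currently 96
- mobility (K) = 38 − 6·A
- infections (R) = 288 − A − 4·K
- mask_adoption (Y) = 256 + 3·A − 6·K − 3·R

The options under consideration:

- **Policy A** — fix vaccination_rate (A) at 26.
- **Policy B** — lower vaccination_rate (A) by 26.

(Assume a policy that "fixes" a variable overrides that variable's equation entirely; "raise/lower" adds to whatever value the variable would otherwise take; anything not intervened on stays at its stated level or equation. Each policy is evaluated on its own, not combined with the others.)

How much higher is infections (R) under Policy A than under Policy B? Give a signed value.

-1012

Policy A (A := 26):
  A = 26
  K = 38 − 6·26 = -118
  R = 288 − 26 − 4·(-118) = 734
Policy B (A − 26):
  A = 96 − 26 = 70
  K = 38 − 6·70 = -382
  R = 288 − 70 − 4·(-382) = 1746
R: 734 − 1746 = -1012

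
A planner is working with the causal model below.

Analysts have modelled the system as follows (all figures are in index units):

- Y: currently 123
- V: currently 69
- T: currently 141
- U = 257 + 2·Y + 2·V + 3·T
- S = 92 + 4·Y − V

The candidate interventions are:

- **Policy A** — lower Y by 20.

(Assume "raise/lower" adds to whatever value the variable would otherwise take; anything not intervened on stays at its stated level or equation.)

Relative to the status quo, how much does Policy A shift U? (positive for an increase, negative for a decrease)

Baseline:
  Y = 123
  V = 69
  T = 141
  U = 257 + 2·123 + 2·69 + 3·141 = 1064
Policy A (Y − 20):
  Y = 123 − 20 = 103
  V = 69
  T = 141
  U = 257 + 2·103 + 2·69 + 3·141 = 1024
Change in U: 1024 − 1064 = -40

-40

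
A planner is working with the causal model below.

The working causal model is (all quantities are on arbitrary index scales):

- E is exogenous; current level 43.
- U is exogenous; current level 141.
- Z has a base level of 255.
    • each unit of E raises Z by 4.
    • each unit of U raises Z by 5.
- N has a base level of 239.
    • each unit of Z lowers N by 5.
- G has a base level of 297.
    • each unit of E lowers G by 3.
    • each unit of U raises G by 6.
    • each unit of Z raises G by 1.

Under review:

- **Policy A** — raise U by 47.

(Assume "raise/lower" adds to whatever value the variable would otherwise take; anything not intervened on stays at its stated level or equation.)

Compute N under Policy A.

-6596

Policy A (U + 47):
  E = 43
  U = 141 + 47 = 188
  Z = 255 + 4·43 + 5·188 = 1367
  N = 239 − 5·1367 = -6596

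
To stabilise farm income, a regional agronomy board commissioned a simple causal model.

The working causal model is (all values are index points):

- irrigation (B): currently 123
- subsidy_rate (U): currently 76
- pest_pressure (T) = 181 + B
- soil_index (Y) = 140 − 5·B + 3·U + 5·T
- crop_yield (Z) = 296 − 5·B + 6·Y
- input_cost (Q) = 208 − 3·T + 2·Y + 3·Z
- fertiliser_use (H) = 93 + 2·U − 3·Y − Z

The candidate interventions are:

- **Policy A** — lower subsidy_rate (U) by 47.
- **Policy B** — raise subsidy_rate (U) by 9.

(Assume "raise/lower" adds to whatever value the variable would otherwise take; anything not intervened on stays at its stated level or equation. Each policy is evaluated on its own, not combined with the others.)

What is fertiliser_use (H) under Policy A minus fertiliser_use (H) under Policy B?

Policy A (U − 47):
  B = 123
  U = 76 − 47 = 29
  T = 181 + 123 = 304
  Y = 140 − 5·123 + 3·29 + 5·304 = 1132
  Z = 296 − 5·123 + 6·1132 = 6473
  H = 93 + 2·29 − 3·1132 − 6473 = -9718
Policy B (U + 9):
  B = 123
  U = 76 + 9 = 85
  T = 181 + 123 = 304
  Y = 140 − 5·123 + 3·85 + 5·304 = 1300
  Z = 296 − 5·123 + 6·1300 = 7481
  H = 93 + 2·85 − 3·1300 − 7481 = -11118
H: -9718 − (-11118) = 1400

1400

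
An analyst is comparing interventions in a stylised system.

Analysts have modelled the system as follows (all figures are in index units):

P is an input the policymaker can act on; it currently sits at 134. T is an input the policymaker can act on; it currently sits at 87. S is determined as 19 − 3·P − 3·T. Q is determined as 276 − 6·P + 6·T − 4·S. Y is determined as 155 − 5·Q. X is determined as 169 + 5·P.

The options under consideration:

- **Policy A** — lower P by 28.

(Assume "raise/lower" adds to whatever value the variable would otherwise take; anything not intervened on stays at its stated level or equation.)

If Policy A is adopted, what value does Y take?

Policy A (P − 28):
  P = 134 − 28 = 106
  T = 87
  S = 19 − 3·106 − 3·87 = -560
  Q = 276 − 6·106 + 6·87 − 4·(-560) = 2402
  Y = 155 − 5·2402 = -11855

-11855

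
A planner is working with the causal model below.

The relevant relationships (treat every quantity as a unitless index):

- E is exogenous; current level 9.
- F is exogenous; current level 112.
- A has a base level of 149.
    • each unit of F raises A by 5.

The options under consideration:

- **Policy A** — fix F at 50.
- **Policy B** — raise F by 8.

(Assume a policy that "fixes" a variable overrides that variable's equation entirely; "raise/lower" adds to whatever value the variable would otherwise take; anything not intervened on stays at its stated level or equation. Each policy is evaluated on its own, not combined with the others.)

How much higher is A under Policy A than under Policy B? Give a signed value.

-350

Policy A (F := 50):
  F = 50
  A = 149 + 5·50 = 399
Policy B (F + 8):
  F = 112 + 8 = 120
  A = 149 + 5·120 = 749
A: 399 − 749 = -350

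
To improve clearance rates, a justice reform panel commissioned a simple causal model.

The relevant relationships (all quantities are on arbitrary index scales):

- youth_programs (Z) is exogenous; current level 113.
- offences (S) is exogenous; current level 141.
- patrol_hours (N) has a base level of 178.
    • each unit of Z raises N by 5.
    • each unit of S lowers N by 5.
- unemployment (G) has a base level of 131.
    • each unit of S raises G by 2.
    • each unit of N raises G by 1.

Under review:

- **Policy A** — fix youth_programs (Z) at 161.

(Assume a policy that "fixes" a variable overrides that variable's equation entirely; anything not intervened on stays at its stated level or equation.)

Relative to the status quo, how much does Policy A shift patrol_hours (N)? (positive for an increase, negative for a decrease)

240

Baseline:
  Z = 113
  S = 141
  N = 178 + 5·113 − 5·141 = 38
Policy A (Z := 161):
  Z = 161
  S = 141
  N = 178 + 5·161 − 5·141 = 278
Change in N: 278 − 38 = 240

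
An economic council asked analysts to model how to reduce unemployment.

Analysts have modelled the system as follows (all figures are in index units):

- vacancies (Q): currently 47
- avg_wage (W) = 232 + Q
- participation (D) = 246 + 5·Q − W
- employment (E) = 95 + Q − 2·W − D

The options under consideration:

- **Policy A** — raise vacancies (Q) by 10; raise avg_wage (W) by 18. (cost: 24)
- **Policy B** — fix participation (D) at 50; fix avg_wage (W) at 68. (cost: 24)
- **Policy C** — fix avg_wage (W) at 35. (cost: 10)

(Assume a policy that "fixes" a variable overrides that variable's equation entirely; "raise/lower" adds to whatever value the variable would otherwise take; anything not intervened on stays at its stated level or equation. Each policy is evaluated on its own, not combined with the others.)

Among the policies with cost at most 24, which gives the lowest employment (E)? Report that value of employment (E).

Policy A (Q + 10, W + 18):
  Q = 47 + 10 = 57
  W = 232 + 57 (+18 from intervention) = 307
  D = 246 + 5·57 − 307 = 224
  E = 95 + 57 − 2·307 − 224 = -686
Policy B (D := 50, W := 68):
  Q = 47
  W = 68
  D = 50
  E = 95 + 47 − 2·68 − 50 = -44
Policy C (W := 35):
  Q = 47
  W = 35
  D = 246 + 5·47 − 35 = 446
  E = 95 + 47 − 2·35 − 446 = -374
Comparing — Policy A: E=-686, Policy B: E=-44, Policy C: E=-374. Lowest is -686 (Policy A).

-686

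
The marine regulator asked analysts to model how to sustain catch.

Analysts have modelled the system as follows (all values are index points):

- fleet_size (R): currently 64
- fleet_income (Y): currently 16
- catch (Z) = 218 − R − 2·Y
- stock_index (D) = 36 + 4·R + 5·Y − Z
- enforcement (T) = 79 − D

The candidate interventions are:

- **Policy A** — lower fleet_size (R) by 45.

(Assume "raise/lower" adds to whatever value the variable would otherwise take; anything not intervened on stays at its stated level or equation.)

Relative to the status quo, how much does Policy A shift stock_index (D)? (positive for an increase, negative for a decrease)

Baseline:
  R = 64
  Y = 16
  Z = 218 − 64 − 2·16 = 122
  D = 36 + 4·64 + 5·16 − 122 = 250
Policy A (R − 45):
  R = 64 − 45 = 19
  Y = 16
  Z = 218 − 19 − 2·16 = 167
  D = 36 + 4·19 + 5·16 − 167 = 25
Change in D: 25 − 250 = -225

-225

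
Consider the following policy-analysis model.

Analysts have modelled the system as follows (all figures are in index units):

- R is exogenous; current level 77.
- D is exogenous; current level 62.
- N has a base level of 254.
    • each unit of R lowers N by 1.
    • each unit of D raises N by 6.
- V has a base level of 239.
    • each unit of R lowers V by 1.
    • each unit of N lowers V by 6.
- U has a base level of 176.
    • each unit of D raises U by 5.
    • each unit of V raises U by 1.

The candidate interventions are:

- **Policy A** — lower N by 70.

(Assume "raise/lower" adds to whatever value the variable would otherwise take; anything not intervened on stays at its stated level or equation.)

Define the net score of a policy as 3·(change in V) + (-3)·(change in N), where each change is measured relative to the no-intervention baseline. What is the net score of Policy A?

1470

Baseline:
  R = 77
  D = 62
  N = 254 − 77 + 6·62 = 549
  V = 239 − 77 − 6·549 = -3132
Policy A (N − 70):
  R = 77
  D = 62
  N = 254 − 77 + 6·62 (−70 from intervention) = 479
  V = 239 − 77 − 6·479 = -2712
ΔV = -2712 − (-3132) = 420; ΔN = 479 − 549 = -70
Score = 3·420 + (-3)·(-70) = 1470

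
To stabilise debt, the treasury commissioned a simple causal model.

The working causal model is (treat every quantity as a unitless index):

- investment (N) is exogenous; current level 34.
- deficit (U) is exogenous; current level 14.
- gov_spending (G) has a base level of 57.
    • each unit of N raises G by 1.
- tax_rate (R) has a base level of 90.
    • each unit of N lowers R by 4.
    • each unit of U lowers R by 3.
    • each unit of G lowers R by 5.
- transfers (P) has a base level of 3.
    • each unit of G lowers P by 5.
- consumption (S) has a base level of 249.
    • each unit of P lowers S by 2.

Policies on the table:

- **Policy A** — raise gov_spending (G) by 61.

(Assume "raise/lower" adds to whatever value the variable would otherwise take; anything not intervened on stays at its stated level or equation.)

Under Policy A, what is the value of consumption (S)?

Policy A (G + 61):
  N = 34
  G = 57 + 34 (+61 from intervention) = 152
  P = 3 − 5·152 = -757
  S = 249 − 2·(-757) = 1763

1763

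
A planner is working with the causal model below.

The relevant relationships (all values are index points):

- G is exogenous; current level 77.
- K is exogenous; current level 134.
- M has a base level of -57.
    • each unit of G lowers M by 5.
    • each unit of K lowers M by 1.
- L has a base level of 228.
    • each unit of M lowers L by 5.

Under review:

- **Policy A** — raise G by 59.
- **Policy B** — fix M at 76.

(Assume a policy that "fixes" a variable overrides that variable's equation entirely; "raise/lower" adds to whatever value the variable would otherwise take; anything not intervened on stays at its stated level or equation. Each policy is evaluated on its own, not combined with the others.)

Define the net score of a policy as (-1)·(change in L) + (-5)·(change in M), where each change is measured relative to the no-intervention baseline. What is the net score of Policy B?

0

Baseline:
  G = 77
  K = 134
  M = -57 − 5·77 − 134 = -576
  L = 228 − 5·(-576) = 3108
Policy B (M := 76):
  G = 77
  K = 134
  M = 76
  L = 228 − 5·76 = -152
ΔL = -152 − 3108 = -3260; ΔM = 76 − (-576) = 652
Score = (-1)·(-3260) + (-5)·652 = 0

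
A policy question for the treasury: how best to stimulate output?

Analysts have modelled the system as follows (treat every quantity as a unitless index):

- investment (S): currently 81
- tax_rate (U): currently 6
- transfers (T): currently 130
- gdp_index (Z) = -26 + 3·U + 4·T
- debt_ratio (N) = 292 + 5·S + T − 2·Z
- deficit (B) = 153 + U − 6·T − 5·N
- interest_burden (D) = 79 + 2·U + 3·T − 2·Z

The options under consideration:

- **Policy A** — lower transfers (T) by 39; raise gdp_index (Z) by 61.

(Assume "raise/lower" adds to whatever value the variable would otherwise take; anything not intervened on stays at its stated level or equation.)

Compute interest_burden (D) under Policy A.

Policy A (T − 39, Z + 61):
  U = 6
  T = 130 − 39 = 91
  Z = -26 + 3·6 + 4·91 (+61 from intervention) = 417
  D = 79 + 2·6 + 3·91 − 2·417 = -470

-470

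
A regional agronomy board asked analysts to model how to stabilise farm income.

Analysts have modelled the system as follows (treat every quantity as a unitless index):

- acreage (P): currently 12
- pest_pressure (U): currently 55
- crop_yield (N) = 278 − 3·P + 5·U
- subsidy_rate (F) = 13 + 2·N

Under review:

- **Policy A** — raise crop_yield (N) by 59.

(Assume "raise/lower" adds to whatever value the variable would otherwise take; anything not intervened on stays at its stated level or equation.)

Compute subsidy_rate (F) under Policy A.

Policy A (N + 59):
  P = 12
  U = 55
  N = 278 − 3·12 + 5·55 (+59 from intervention) = 576
  F = 13 + 2·576 = 1165

1165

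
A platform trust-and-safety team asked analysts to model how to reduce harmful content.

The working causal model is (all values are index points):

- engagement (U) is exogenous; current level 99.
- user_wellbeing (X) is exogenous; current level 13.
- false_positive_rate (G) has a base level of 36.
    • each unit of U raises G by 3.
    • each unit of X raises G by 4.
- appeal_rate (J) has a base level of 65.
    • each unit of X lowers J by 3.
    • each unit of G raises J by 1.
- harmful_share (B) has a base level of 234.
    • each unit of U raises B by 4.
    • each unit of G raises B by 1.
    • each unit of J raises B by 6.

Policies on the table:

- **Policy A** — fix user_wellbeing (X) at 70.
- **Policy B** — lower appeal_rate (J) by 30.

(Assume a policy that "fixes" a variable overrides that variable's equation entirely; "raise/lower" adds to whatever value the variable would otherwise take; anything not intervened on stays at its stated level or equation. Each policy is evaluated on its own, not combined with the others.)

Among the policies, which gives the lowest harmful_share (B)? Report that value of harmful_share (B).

Policy A (X := 70):
  U = 99
  X = 70
  G = 36 + 3·99 + 4·70 = 613
  J = 65 − 3·70 + 613 = 468
  B = 234 + 4·99 + 613 + 6·468 = 4051
Policy B (J − 30):
  U = 99
  X = 13
  G = 36 + 3·99 + 4·13 = 385
  J = 65 − 3·13 + 385 (−30 from intervention) = 381
  B = 234 + 4·99 + 385 + 6·381 = 3301
Comparing — Policy A: B=4051, Policy B: B=3301. Lowest is 3301 (Policy B).

3301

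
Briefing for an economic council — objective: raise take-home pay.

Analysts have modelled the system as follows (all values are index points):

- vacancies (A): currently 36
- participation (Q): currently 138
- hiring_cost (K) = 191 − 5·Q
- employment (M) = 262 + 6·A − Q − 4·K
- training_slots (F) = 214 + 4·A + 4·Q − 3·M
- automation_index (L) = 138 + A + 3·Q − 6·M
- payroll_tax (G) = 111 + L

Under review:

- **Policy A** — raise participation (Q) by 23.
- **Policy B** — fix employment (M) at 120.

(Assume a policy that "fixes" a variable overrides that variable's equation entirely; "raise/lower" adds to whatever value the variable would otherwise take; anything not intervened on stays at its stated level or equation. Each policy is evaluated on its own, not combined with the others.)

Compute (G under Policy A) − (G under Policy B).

Policy A (Q + 23):
  A = 36
  Q = 138 + 23 = 161
  K = 191 − 5·161 = -614
  M = 262 + 6·36 − 161 − 4·(-614) = 2773
  L = 138 + 36 + 3·161 − 6·2773 = -15981
  G = 111 + (-15981) = -15870
Policy B (M := 120):
  A = 36
  Q = 138
  K = 191 − 5·138 = -499
  M = 120
  L = 138 + 36 + 3·138 − 6·120 = -132
  G = 111 + (-132) = -21
G: -15870 − (-21) = -15849

-15849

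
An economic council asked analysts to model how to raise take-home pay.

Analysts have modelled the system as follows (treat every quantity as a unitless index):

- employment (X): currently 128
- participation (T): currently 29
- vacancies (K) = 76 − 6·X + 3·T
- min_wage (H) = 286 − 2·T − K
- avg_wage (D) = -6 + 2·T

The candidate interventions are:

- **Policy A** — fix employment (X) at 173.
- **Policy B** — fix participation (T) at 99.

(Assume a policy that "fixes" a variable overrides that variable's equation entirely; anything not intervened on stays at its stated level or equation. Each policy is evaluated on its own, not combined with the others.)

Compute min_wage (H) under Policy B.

Policy B (T := 99):
  X = 128
  T = 99
  K = 76 − 6·128 + 3·99 = -395
  H = 286 − 2·99 − (-395) = 483

483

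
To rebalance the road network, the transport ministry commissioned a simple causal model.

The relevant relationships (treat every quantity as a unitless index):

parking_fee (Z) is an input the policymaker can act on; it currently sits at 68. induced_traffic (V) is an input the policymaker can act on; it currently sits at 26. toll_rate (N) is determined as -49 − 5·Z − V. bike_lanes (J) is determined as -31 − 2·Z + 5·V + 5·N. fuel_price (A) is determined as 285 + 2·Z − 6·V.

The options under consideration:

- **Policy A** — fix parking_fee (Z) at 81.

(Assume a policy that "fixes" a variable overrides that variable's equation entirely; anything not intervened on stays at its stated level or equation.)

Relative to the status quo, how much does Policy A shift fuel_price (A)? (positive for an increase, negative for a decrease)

26

Baseline:
  Z = 68
  V = 26
  A = 285 + 2·68 − 6·26 = 265
Policy A (Z := 81):
  Z = 81
  V = 26
  A = 285 + 2·81 − 6·26 = 291
Change in A: 291 − 265 = 26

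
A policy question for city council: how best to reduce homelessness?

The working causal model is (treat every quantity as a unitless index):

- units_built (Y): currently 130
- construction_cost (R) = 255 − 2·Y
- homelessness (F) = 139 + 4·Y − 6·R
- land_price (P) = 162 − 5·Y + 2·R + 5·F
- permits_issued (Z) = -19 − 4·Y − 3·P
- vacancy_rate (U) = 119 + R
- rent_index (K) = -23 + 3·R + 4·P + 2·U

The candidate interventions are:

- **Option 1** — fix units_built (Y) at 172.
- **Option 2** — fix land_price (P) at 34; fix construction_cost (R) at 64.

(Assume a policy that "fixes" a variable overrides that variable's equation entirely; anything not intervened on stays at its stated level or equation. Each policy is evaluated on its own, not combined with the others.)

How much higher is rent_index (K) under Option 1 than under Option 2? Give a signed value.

22815

Option 1 (Y := 172):
  Y = 172
  R = 255 − 2·172 = -89
  F = 139 + 4·172 − 6·(-89) = 1361
  P = 162 − 5·172 + 2·(-89) + 5·1361 = 5929
  U = 119 + (-89) = 30
  K = -23 + 3·(-89) + 4·5929 + 2·30 = 23486
Option 2 (P := 34, R := 64):
  Y = 130
  R = 64
  F = 139 + 4·130 − 6·64 = 275
  P = 34
  U = 119 + 64 = 183
  K = -23 + 3·64 + 4·34 + 2·183 = 671
K: 23486 − 671 = 22815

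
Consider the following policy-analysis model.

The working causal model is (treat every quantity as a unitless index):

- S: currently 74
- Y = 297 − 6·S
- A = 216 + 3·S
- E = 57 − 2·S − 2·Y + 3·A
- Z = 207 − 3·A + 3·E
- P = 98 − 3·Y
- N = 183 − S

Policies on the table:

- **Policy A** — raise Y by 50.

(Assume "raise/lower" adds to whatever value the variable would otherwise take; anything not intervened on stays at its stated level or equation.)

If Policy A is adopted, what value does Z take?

Policy A (Y + 50):
  S = 74
  Y = 297 − 6·74 (+50 from intervention) = -97
  A = 216 + 3·74 = 438
  E = 57 − 2·74 − 2·(-97) + 3·438 = 1417
  Z = 207 − 3·438 + 3·1417 = 3144

3144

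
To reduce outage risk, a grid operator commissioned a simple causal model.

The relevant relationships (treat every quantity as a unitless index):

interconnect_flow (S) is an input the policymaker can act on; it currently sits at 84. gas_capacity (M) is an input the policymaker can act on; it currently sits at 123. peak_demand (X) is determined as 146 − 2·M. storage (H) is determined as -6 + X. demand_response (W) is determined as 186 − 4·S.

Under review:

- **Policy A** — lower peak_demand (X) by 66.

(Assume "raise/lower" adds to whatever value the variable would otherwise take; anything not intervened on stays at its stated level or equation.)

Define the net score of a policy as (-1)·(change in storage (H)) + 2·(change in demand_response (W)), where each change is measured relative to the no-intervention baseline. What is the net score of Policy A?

66

Baseline:
  S = 84
  M = 123
  X = 146 − 2·123 = -100
  H = -6 + (-100) = -106
  W = 186 − 4·84 = -150
Policy A (X − 66):
  S = 84
  M = 123
  X = 146 − 2·123 (−66 from intervention) = -166
  H = -6 + (-166) = -172
  W = 186 − 4·84 = -150
ΔH = -172 − (-106) = -66; ΔW = -150 − (-150) = 0
Score = (-1)·(-66) + 2·0 = 66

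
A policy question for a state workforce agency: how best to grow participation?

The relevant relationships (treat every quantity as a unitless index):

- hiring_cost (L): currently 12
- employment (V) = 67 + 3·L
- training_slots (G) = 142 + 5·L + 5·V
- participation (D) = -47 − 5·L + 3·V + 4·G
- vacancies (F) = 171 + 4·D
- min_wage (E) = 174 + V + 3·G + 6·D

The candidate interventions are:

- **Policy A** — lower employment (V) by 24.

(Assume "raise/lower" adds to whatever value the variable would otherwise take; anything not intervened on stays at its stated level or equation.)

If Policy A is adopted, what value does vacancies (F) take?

10243

Policy A (V − 24):
  L = 12
  V = 67 + 3·12 (−24 from intervention) = 79
  G = 142 + 5·12 + 5·79 = 597
  D = -47 − 5·12 + 3·79 + 4·597 = 2518
  F = 171 + 4·2518 = 10243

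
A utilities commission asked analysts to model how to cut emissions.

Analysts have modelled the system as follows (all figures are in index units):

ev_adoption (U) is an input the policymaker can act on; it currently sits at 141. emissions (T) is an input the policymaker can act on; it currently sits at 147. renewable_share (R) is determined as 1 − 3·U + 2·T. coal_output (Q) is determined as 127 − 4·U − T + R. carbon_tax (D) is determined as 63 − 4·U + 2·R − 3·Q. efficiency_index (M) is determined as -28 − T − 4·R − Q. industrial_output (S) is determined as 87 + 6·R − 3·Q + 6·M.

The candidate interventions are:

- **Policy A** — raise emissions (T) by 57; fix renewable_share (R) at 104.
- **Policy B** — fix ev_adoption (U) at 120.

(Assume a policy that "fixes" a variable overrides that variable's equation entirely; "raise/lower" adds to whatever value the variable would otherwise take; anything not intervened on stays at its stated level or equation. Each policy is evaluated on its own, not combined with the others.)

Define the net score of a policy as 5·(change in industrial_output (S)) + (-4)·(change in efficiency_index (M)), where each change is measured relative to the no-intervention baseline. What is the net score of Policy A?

-25825

Baseline:
  U = 141
  T = 147
  R = 1 − 3·141 + 2·147 = -128
  Q = 127 − 4·141 − 147 + (-128) = -712
  M = -28 − 147 − 4·(-128) − (-712) = 1049
  S = 87 + 6·(-128) − 3·(-712) + 6·1049 = 7749
Policy A (T + 57, R := 104):
  U = 141
  T = 147 + 57 = 204
  R = 104
  Q = 127 − 4·141 − 204 + 104 = -537
  M = -28 − 204 − 4·104 − (-537) = -111
  S = 87 + 6·104 − 3·(-537) + 6·(-111) = 1656
ΔS = 1656 − 7749 = -6093; ΔM = -111 − 1049 = -1160
Score = 5·(-6093) + (-4)·(-1160) = -25825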